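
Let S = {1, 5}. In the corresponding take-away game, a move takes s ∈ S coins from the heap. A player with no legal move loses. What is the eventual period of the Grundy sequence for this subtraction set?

n :  0  1  2  3  4  5  6  7  8  9 10 11 12 13 14
G :  0  1  0  1  0  1  0  1  0  1  0  1  0  1  0
G(n+2) = G(n) holds for n = 0,…,4 (a full window of length max(S) = 5), so the sequence is purely periodic with period 2.

2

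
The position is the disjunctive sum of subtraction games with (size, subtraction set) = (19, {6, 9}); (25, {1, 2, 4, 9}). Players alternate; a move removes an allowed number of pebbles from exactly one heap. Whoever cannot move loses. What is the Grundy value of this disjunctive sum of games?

0

Heap A, S = {6, 9}:
G(0) = 0
G(1) = mex{} = 0
G(2) = mex{} = 0
G(3) = mex{} = 0
G(4) = mex{} = 0
G(5) = mex{} = 0
G(6) = mex{0} = 1
G(7) = mex{0} = 1
G(8) = mex{0} = 1
G(9) = mex{0,0} = 1
G(10) = mex{0,0} = 1
G(11) = mex{0,0} = 1
G(12) = mex{1,0} = 2
G(13) = mex{1,0} = 2
G(14) = mex{1,0} = 2
G(15) = mex{1,1} = 0
G(16) = mex{1,1} = 0
G(17) = mex{1,1} = 0
G(18) = mex{2,1} = 0
G(19) = mex{2,1} = 0
G_A(19) = 0.
Heap B, S = {1, 2, 4, 9}:
n :  0  1  2  3  4  5  6  7  8  9 10 11 12 13 14 15 16 17 18 19 20 21 22 23 24 25
G :  0  1  2  0  1  2  0  1  2  3  4  0  1  2  0  1  2  0  1  2  3  4  0  1  2  0
G_B(25) = 0.
Combined Grundy value = 0 ⊕ 0 = 0.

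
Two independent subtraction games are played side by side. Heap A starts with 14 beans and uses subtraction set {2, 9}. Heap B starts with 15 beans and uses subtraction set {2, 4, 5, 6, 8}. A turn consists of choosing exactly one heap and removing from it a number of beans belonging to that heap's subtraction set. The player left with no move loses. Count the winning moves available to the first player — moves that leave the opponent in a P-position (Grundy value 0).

1

Heap A, S = {2, 9}:
G(0) = 0
G(1) = mex{} = 0
G(2) = mex{0} = 1
G(3) = mex{0} = 1
G(4) = mex{1} = 0
G(5) = mex{1} = 0
G(6) = mex{0} = 1
G(7) = mex{0} = 1
G(8) = mex{1} = 0
G(9) = mex{1,0} = 2
G(10) = mex{0,0} = 1
G(11) = mex{2,1} = 0
G(12) = mex{1,1} = 0
G(13) = mex{0,0} = 1
G(14) = mex{0,0} = 1
G_A(14) = 1.
Heap B, S = {2, 4, 5, 6, 8}:
n :  0  1  2  3  4  5  6  7  8  9 10 11 12 13 14 15
G :  0  0  1  1  2  2  3  3  4  4  0  0  1  1  2  2
G_B(15) = 2.
Combined Grundy value = 1 ⊕ 2 = 3.
A winning move leaves total XOR = 0, i.e. changes one component's Grundy value g to g ⊕ X where X is the current total.
Heap A: need g' = 1⊕3 = 2. Options: 14−2→G=0, 14−9→G=0. Hits: 0.
Heap B: need g' = 2⊕3 = 1. Options: 15−2→G=1, 15−4→G=0, 15−5→G=0, 15−6→G=4, 15−8→G=3. Hits: 1.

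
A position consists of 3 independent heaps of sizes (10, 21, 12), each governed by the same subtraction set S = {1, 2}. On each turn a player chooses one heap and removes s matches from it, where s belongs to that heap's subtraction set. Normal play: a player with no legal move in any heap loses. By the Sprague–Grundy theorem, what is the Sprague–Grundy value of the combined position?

All heaps use S = {1, 2}:
G(0) = 0
G(1) = mex{0} = 1
G(2) = mex{1,0} = 2
G(3) = mex{2,1} = 0
G(4) = mex{0,2} = 1
G(5) = mex{1,0} = 2
G(6) = mex{2,1} = 0
G(7) = mex{0,2} = 1
G(8) = mex{1,0} = 2
G(9) = mex{2,1} = 0
G(10) = mex{0,2} = 1
G(11) = mex{1,0} = 2
G(12) = mex{2,1} = 0
G(13) = mex{0,2} = 1
G(14) = mex{1,0} = 2
G(15) = mex{2,1} = 0
G(16) = mex{0,2} = 1
G(17) = mex{1,0} = 2
G(18) = mex{2,1} = 0
G(19) = mex{0,2} = 1
G(20) = mex{1,0} = 2
G(21) = mex{2,1} = 0
Heap A: G(10) = 1.
Heap B: G(21) = 0.
Heap C: G(12) = 0.
Combined Grundy value = 1 ⊕ 0 ⊕ 0 = 1.

1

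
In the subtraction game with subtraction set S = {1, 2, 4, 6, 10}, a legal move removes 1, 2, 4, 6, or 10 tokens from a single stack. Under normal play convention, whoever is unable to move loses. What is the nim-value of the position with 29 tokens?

2

n :  0  1  2  3  4  5  6  7  8  9 10 11 12 13 14 15 16 17 18 19 20 21 22 23 24 25 26 27 28 29
G :  0  1  2  0  1  2  3  4  0  1  2  0  1  2  3  4  0  1  2  0  1  2  3  4  0  1  2  0  1  2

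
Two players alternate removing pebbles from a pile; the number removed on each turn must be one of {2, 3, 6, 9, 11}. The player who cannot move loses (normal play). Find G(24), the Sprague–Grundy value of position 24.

3

G(0) = 0
G(1) = mex{} = 0
G(2) = mex{0} = 1
G(3) = mex{0,0} = 1
G(4) = mex{1,0} = 2
G(5) = mex{1,1} = 0
G(6) = mex{2,1,0} = 3
G(7) = mex{0,2,0} = 1
G(8) = mex{3,0,1} = 2
G(9) = mex{1,3,1,0} = 2
G(10) = mex{2,1,2,0} = 3
G(11) = mex{2,2,0,1,0} = 3
G(12) = mex{3,2,3,1,0} = 4
G(13) = mex{3,3,1,2,1} = 0
G(14) = mex{4,3,2,0,1} = 5
G(15) = mex{0,4,2,3,2} = 1
G(16) = mex{5,0,3,1,0} = 2
G(17) = mex{1,5,3,2,3} = 0
G(18) = mex{2,1,4,2,1} = 0
G(19) = mex{0,2,0,3,2} = 1
G(20) = mex{0,0,5,3,2} = 1
G(21) = mex{1,0,1,4,3} = 2
G(22) = mex{1,1,2,0,3} = 4
G(23) = mex{2,1,0,5,4} = 3
G(24) = mex{4,2,0,1,0} = 3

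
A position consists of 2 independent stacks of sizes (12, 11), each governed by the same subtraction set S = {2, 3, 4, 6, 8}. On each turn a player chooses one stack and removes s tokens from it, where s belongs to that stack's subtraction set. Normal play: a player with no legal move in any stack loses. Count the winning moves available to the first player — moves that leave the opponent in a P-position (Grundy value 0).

2

All stacks use S = {2, 3, 4, 6, 8}:
n :  0  1  2  3  4  5  6  7  8  9 10 11 12
G :  0  0  1  1  2  2  3  3  4  4  0  0  1
Stack A: G(12) = 1.
Stack B: G(11) = 0.
Combined Grundy value = 1 ⊕ 0 = 1.
A winning move leaves total XOR = 0, i.e. changes one component's Grundy value g to g ⊕ X where X is the current total.
Stack A: need g' = 1⊕1 = 0. Options: 12−2→G=0, 12−3→G=4, 12−4→G=4, 12−6→G=3, 12−8→G=2. Hits: 1.
Stack B: need g' = 0⊕1 = 1. Options: 11−2→G=4, 11−3→G=4, 11−4→G=3, 11−6→G=2, 11−8→G=1. Hits: 1.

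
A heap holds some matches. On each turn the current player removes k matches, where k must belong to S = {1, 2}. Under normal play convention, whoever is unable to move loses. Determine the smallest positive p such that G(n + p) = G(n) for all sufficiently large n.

G(0) = 0
G(1) = mex{0} = 1
G(2) = mex{1,0} = 2
G(3) = mex{2,1} = 0
G(4) = mex{0,2} = 1
G(5) = mex{1,0} = 2
G(6) = mex{2,1} = 0
G(7) = mex{0,2} = 1
G(8) = mex{1,0} = 2
G(9) = mex{2,1} = 0
G(10) = mex{0,2} = 1
G(11) = mex{1,0} = 2
G(12) = mex{2,1} = 0
G(13) = mex{0,2} = 1
G(14) = mex{1,0} = 2
G(n+3) = G(n) holds for n = 0,…,1 (a full window of length max(S) = 2), so the sequence is purely periodic with period 3.

3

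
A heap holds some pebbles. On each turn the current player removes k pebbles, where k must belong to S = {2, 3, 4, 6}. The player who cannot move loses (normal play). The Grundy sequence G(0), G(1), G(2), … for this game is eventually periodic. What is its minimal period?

G(0) = 0
G(1) = mex{} = 0
G(2) = mex{0} = 1
G(3) = mex{0,0} = 1
G(4) = mex{1,0,0} = 2
G(5) = mex{1,1,0} = 2
G(6) = mex{2,1,1,0} = 3
G(7) = mex{2,2,1,0} = 3
G(8) = mex{3,2,2,1} = 0
G(9) = mex{3,3,2,1} = 0
G(10) = mex{0,3,3,2} = 1
G(11) = mex{0,0,3,2} = 1
G(12) = mex{1,0,0,3} = 2
G(13) = mex{1,1,0,3} = 2
G(14) = mex{2,1,1,0} = 3
G(15) = mex{2,2,1,0} = 3
G(16) = mex{3,2,2,1} = 0
G(17) = mex{3,3,2,1} = 0
G(n+8) = G(n) holds for n = 0,…,5 (a full window of length max(S) = 6), so the sequence is purely periodic with period 8.

8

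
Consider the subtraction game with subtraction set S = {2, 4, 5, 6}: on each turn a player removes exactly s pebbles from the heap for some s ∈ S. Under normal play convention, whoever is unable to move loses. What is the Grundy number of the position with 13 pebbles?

G(0) = 0
G(1) = mex{} = 0
G(2) = mex{0} = 1
G(3) = mex{0} = 1
G(4) = mex{1,0} = 2
G(5) = mex{1,0,0} = 2
G(6) = mex{2,1,0,0} = 3
G(7) = mex{2,1,1,0} = 3
G(8) = mex{3,2,1,1} = 0
G(9) = mex{3,2,2,1} = 0
G(10) = mex{0,3,2,2} = 1
G(11) = mex{0,3,3,2} = 1
G(12) = mex{1,0,3,3} = 2
G(13) = mex{1,0,0,3} = 2

2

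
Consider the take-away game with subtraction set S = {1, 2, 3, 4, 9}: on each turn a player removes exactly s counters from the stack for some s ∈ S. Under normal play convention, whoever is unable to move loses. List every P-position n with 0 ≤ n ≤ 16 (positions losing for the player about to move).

G(0) = 0
G(1) = mex{0} = 1
G(2) = mex{1,0} = 2
G(3) = mex{2,1,0} = 3
G(4) = mex{3,2,1,0} = 4
G(5) = mex{4,3,2,1} = 0
G(6) = mex{0,4,3,2} = 1
G(7) = mex{1,0,4,3} = 2
G(8) = mex{2,1,0,4} = 3
G(9) = mex{3,2,1,0,0} = 4
G(10) = mex{4,3,2,1,1} = 0
G(11) = mex{0,4,3,2,2} = 1
G(12) = mex{1,0,4,3,3} = 2
G(13) = mex{2,1,0,4,4} = 3
G(14) = mex{3,2,1,0,0} = 4
G(15) = mex{4,3,2,1,1} = 0
G(16) = mex{0,4,3,2,2} = 1
P-positions are exactly the n with G(n) = 0.

0, 5, 10, 15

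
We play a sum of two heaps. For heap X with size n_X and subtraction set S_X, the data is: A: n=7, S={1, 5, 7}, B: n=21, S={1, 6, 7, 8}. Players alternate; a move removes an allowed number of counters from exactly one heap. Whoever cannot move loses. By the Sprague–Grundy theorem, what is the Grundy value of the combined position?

Heap A, S = {1, 5, 7}:
n : 0 1 2 3 4 5 6 7
G : 0 1 0 1 0 1 0 1
G_A(7) = 1.
Heap B, S = {1, 6, 7, 8}:
G(0) = 0
G(1) = mex{0} = 1
G(2) = mex{1} = 0
G(3) = mex{0} = 1
G(4) = mex{1} = 0
G(5) = mex{0} = 1
G(6) = mex{1,0} = 2
G(7) = mex{2,1,0} = 3
G(8) = mex{3,0,1,0} = 2
G(9) = mex{2,1,0,1} = 3
G(10) = mex{3,0,1,0} = 2
G(11) = mex{2,1,0,1} = 3
G(12) = mex{3,2,1,0} = 4
G(13) = mex{4,3,2,1} = 0
G(14) = mex{0,2,3,2} = 1
G(15) = mex{1,3,2,3} = 0
G(16) = mex{0,2,3,2} = 1
G(17) = mex{1,3,2,3} = 0
G(18) = mex{0,4,3,2} = 1
G(19) = mex{1,0,4,3} = 2
G(20) = mex{2,1,0,4} = 3
G(21) = mex{3,0,1,0} = 2
G_B(21) = 2.
Combined Grundy value = 1 ⊕ 2 = 3.

3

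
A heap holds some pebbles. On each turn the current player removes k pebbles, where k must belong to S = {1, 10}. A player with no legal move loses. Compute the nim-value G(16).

1

n :  0  1  2  3  4  5  6  7  8  9 10 11 12 13 14 15 16
G :  0  1  0  1  0  1  0  1  0  1  2  0  1  0  1  0  1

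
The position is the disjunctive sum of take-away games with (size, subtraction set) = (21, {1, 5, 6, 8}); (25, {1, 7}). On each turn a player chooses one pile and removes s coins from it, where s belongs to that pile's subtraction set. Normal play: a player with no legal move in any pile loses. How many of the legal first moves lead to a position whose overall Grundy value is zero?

1

Pile A, S = {1, 5, 6, 8}:
n :  0  1  2  3  4  5  6  7  8  9 10 11 12 13 14 15 16 17 18 19 20 21
G :  0  1  0  1  0  1  2  3  2  3  2  0  1  0  1  0  1  2  3  2  3  2
G_A(21) = 2.
Pile B, S = {1, 7}:
G(0) = 0
G(1) = mex{0} = 1
G(2) = mex{1} = 0
G(3) = mex{0} = 1
G(4) = mex{1} = 0
G(5) = mex{0} = 1
G(6) = mex{1} = 0
G(7) = mex{0,0} = 1
G(8) = mex{1,1} = 0
G(9) = mex{0,0} = 1
G(10) = mex{1,1} = 0
G(11) = mex{0,0} = 1
G(12) = mex{1,1} = 0
G(13) = mex{0,0} = 1
G(14) = mex{1,1} = 0
G(15) = mex{0,0} = 1
G(16) = mex{1,1} = 0
G(17) = mex{0,0} = 1
G(18) = mex{1,1} = 0
G(19) = mex{0,0} = 1
G(20) = mex{1,1} = 0
G(21) = mex{0,0} = 1
G(22) = mex{1,1} = 0
G(23) = mex{0,0} = 1
G(24) = mex{1,1} = 0
G(25) = mex{0,0} = 1
G_B(25) = 1.
Combined Grundy value = 2 ⊕ 1 = 3.
A winning move leaves total XOR = 0, i.e. changes one component's Grundy value g to g ⊕ X where X is the current total.
Pile A: need g' = 2⊕3 = 1. Options: 21−1→G=3, 21−5→G=1, 21−6→G=0, 21−8→G=0. Hits: 1.
Pile B: need g' = 1⊕3 = 2. Options: 25−1→G=0, 25−7→G=0. Hits: 0.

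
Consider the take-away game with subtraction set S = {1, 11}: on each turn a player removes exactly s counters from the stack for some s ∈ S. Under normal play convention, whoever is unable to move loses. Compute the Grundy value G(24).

G(0) = 0
G(1) = mex{0} = 1
G(2) = mex{1} = 0
G(3) = mex{0} = 1
G(4) = mex{1} = 0
G(5) = mex{0} = 1
G(6) = mex{1} = 0
G(7) = mex{0} = 1
G(8) = mex{1} = 0
G(9) = mex{0} = 1
G(10) = mex{1} = 0
G(11) = mex{0,0} = 1
G(12) = mex{1,1} = 0
G(13) = mex{0,0} = 1
G(14) = mex{1,1} = 0
G(15) = mex{0,0} = 1
G(16) = mex{1,1} = 0
G(17) = mex{0,0} = 1
G(18) = mex{1,1} = 0
G(19) = mex{0,0} = 1
G(20) = mex{1,1} = 0
G(21) = mex{0,0} = 1
G(22) = mex{1,1} = 0
G(23) = mex{0,0} = 1
G(24) = mex{1,1} = 0

0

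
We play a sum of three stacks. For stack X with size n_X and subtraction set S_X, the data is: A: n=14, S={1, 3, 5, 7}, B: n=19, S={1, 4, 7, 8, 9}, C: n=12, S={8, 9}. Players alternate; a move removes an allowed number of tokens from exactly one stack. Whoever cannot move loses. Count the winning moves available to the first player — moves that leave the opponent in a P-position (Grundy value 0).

1

Stack A, S = {1, 3, 5, 7}:
G(0) = 0
G(1) = mex{0} = 1
G(2) = mex{1} = 0
G(3) = mex{0,0} = 1
G(4) = mex{1,1} = 0
G(5) = mex{0,0,0} = 1
G(6) = mex{1,1,1} = 0
G(7) = mex{0,0,0,0} = 1
G(8) = mex{1,1,1,1} = 0
G(9) = mex{0,0,0,0} = 1
G(10) = mex{1,1,1,1} = 0
G(11) = mex{0,0,0,0} = 1
G(12) = mex{1,1,1,1} = 0
G(13) = mex{0,0,0,0} = 1
G(14) = mex{1,1,1,1} = 0
G_A(14) = 0.
Stack B, S = {1, 4, 7, 8, 9}:
n :  0  1  2  3  4  5  6  7  8  9 10 11 12 13 14 15 16 17 18 19
G :  0  1  0  1  2  0  1  2  3  2  3  4  5  3  4  0  1  0  1  2
G_B(19) = 2.
Stack C, S = {8, 9}:
n :  0  1  2  3  4  5  6  7  8  9 10 11 12
G :  0  0  0  0  0  0  0  0  1  1  1  1  1
G_C(12) = 1.
Combined Grundy value = 0 ⊕ 2 ⊕ 1 = 3.
A winning move leaves total XOR = 0, i.e. changes one component's Grundy value g to g ⊕ X where X is the current total.
Stack A: need g' = 0⊕3 = 3. Options: 14−1→G=1, 14−3→G=1, 14−5→G=1, 14−7→G=1. Hits: 0.
Stack B: need g' = 2⊕3 = 1. Options: 19−1→G=1, 19−4→G=0, 19−7→G=5, 19−8→G=4, 19−9→G=3. Hits: 1.
Stack C: need g' = 1⊕3 = 2. Options: 12−8→G=0, 12−9→G=0. Hits: 0.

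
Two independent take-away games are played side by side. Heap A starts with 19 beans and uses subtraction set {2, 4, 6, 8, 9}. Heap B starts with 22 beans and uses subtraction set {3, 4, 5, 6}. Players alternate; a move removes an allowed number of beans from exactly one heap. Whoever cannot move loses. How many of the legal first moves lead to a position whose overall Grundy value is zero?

1

Heap A, S = {2, 4, 6, 8, 9}:
n :  0  1  2  3  4  5  6  7  8  9 10 11 12 13 14 15 16 17 18 19
G :  0  0  1  1  2  2  3  3  4  4  5  0  0  1  1  2  2  3  3  4
G_A(19) = 4.
Heap B, S = {3, 4, 5, 6}:
G(0) = 0
G(1) = mex{} = 0
G(2) = mex{} = 0
G(3) = mex{0} = 1
G(4) = mex{0,0} = 1
G(5) = mex{0,0,0} = 1
G(6) = mex{1,0,0,0} = 2
G(7) = mex{1,1,0,0} = 2
G(8) = mex{1,1,1,0} = 2
G(9) = mex{2,1,1,1} = 0
G(10) = mex{2,2,1,1} = 0
G(11) = mex{2,2,2,1} = 0
G(12) = mex{0,2,2,2} = 1
G(13) = mex{0,0,2,2} = 1
G(14) = mex{0,0,0,2} = 1
G(15) = mex{1,0,0,0} = 2
G(16) = mex{1,1,0,0} = 2
G(17) = mex{1,1,1,0} = 2
G(18) = mex{2,1,1,1} = 0
G(19) = mex{2,2,1,1} = 0
G(20) = mex{2,2,2,1} = 0
G(21) = mex{0,2,2,2} = 1
G(22) = mex{0,0,2,2} = 1
G_B(22) = 1.
Combined Grundy value = 4 ⊕ 1 = 5.
A winning move leaves total XOR = 0, i.e. changes one component's Grundy value g to g ⊕ X where X is the current total.
Heap A: need g' = 4⊕5 = 1. Options: 19−2→G=3, 19−4→G=2, 19−6→G=1, 19−8→G=0, 19−9→G=5. Hits: 1.
Heap B: need g' = 1⊕5 = 4. Options: 22−3→G=0, 22−4→G=0, 22−5→G=2, 22−6→G=2. Hits: 0.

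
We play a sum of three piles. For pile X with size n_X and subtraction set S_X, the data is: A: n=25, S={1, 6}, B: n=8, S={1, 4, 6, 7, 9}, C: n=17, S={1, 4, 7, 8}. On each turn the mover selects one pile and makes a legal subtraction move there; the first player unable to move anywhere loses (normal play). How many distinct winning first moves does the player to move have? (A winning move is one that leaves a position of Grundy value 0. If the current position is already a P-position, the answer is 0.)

3

Pile A, S = {1, 6}:
G(0) = 0
G(1) = mex{0} = 1
G(2) = mex{1} = 0
G(3) = mex{0} = 1
G(4) = mex{1} = 0
G(5) = mex{0} = 1
G(6) = mex{1,0} = 2
G(7) = mex{2,1} = 0
G(8) = mex{0,0} = 1
G(9) = mex{1,1} = 0
G(10) = mex{0,0} = 1
G(11) = mex{1,1} = 0
G(12) = mex{0,2} = 1
G(13) = mex{1,0} = 2
G(14) = mex{2,1} = 0
G(15) = mex{0,0} = 1
G(16) = mex{1,1} = 0
G(17) = mex{0,0} = 1
G(18) = mex{1,1} = 0
G(19) = mex{0,2} = 1
G(20) = mex{1,0} = 2
G(21) = mex{2,1} = 0
G(22) = mex{0,0} = 1
G(23) = mex{1,1} = 0
G(24) = mex{0,0} = 1
G(25) = mex{1,1} = 0
G_A(25) = 0.
Pile B, S = {1, 4, 6, 7, 9}:
G(0) = 0
G(1) = mex{0} = 1
G(2) = mex{1} = 0
G(3) = mex{0} = 1
G(4) = mex{1,0} = 2
G(5) = mex{2,1} = 0
G(6) = mex{0,0,0} = 1
G(7) = mex{1,1,1,0} = 2
G(8) = mex{2,2,0,1} = 3
G_B(8) = 3.
Pile C, S = {1, 4, 7, 8}:
n :  0  1  2  3  4  5  6  7  8  9 10 11 12 13 14 15 16 17
G :  0  1  0  1  2  0  1  2  3  2  3  0  1  3  0  1  0  1
G_C(17) = 1.
Combined Grundy value = 0 ⊕ 3 ⊕ 1 = 2.
A winning move leaves total XOR = 0, i.e. changes one component's Grundy value g to g ⊕ X where X is the current total.
Pile A: need g' = 0⊕2 = 2. Options: 25−1→G=1, 25−6→G=1. Hits: 0.
Pile B: need g' = 3⊕2 = 1. Options: 8−1→G=2, 8−4→G=2, 8−6→G=0, 8−7→G=1. Hits: 1.
Pile C: need g' = 1⊕2 = 3. Options: 17−1→G=0, 17−4→G=3, 17−7→G=3, 17−8→G=2. Hits: 2.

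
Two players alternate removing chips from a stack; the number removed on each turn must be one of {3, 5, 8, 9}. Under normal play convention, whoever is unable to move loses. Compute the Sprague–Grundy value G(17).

G(0) = 0
G(1) = mex{} = 0
G(2) = mex{} = 0
G(3) = mex{0} = 1
G(4) = mex{0} = 1
G(5) = mex{0,0} = 1
G(6) = mex{1,0} = 2
G(7) = mex{1,0} = 2
G(8) = mex{1,1,0} = 2
G(9) = mex{2,1,0,0} = 3
G(10) = mex{2,1,0,0} = 3
G(11) = mex{2,2,1,0} = 3
G(12) = mex{3,2,1,1} = 0
G(13) = mex{3,2,1,1} = 0
G(14) = mex{3,3,2,1} = 0
G(15) = mex{0,3,2,2} = 1
G(16) = mex{0,3,2,2} = 1
G(17) = mex{0,0,3,2} = 1

1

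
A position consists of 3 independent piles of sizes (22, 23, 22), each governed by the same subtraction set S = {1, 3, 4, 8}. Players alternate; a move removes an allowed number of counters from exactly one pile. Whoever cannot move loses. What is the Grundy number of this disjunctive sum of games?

0

All piles use S = {1, 3, 4, 8}:
n :  0  1  2  3  4  5  6  7  8  9 10 11 12 13 14 15 16 17 18 19 20 21 22 23
G :  0  1  0  1  2  3  2  0  1  0  1  2  3  2  0  1  0  1  2  3  2  0  1  0
Pile A: G(22) = 1.
Pile B: G(23) = 0.
Pile C: G(22) = 1.
Combined Grundy value = 1 ⊕ 0 ⊕ 1 = 0.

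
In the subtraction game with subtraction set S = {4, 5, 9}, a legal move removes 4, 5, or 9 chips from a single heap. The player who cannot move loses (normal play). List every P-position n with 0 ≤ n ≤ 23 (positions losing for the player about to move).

0, 1, 2, 3, 13, 14, 15, 16

n :  0  1  2  3  4  5  6  7  8  9 10 11 12 13 14 15 16 17 18 19 20 21 22 23
G :  0  0  0  0  1  1  1  1  2  2  2  2  3  0  0  0  0  1  1  1  1  2  2  2
P-positions are exactly the n with G(n) = 0.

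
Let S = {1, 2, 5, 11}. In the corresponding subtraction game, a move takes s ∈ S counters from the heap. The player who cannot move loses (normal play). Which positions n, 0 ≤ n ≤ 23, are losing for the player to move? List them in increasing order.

n :  0  1  2  3  4  5  6  7  8  9 10 11 12 13 14 15 16 17 18 19 20 21 22 23
G :  0  1  2  0  1  2  0  1  2  0  1  2  0  1  2  0  1  2  0  1  2  0  1  2
P-positions are exactly the n with G(n) = 0.

0, 3, 6, 9, 12, 15, 18, 21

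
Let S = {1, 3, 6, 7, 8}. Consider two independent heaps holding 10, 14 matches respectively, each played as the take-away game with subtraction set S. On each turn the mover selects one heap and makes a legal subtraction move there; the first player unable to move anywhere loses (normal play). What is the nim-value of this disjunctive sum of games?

3

All heaps use S = {1, 3, 6, 7, 8}:
G(0) = 0
G(1) = mex{0} = 1
G(2) = mex{1} = 0
G(3) = mex{0,0} = 1
G(4) = mex{1,1} = 0
G(5) = mex{0,0} = 1
G(6) = mex{1,1,0} = 2
G(7) = mex{2,0,1,0} = 3
G(8) = mex{3,1,0,1,0} = 2
G(9) = mex{2,2,1,0,1} = 3
G(10) = mex{3,3,0,1,0} = 2
G(11) = mex{2,2,1,0,1} = 3
G(12) = mex{3,3,2,1,0} = 4
G(13) = mex{4,2,3,2,1} = 0
G(14) = mex{0,3,2,3,2} = 1
Heap A: G(10) = 2.
Heap B: G(14) = 1.
Combined Grundy value = 2 ⊕ 1 = 3.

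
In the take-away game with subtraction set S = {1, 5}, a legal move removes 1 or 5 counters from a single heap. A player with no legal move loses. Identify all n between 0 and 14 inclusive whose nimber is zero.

0, 2, 4, 6, 8, 10, 12, 14

n :  0  1  2  3  4  5  6  7  8  9 10 11 12 13 14
G :  0  1  0  1  0  1  0  1  0  1  0  1  0  1  0
P-positions are exactly the n with G(n) = 0.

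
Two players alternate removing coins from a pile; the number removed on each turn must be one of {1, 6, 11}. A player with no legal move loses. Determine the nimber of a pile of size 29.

1

n :  0  1  2  3  4  5  6  7  8  9 10 11 12 13 14 15 16 17 18 19 20 21 22 23 24 25 26 27 28 29
G :  0  1  0  1  0  1  2  0  1  0  1  2  0  1  0  1  0  1  2  0  1  0  1  2  0  1  0  1  0  1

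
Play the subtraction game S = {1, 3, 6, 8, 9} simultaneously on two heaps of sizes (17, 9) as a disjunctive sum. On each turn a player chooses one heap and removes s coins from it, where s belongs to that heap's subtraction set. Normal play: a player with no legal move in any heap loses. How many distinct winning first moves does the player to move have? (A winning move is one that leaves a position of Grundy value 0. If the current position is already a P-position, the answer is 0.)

4

All heaps use S = {1, 3, 6, 8, 9}:
G(0) = 0
G(1) = mex{0} = 1
G(2) = mex{1} = 0
G(3) = mex{0,0} = 1
G(4) = mex{1,1} = 0
G(5) = mex{0,0} = 1
G(6) = mex{1,1,0} = 2
G(7) = mex{2,0,1} = 3
G(8) = mex{3,1,0,0} = 2
G(9) = mex{2,2,1,1,0} = 3
G(10) = mex{3,3,0,0,1} = 2
G(11) = mex{2,2,1,1,0} = 3
G(12) = mex{3,3,2,0,1} = 4
G(13) = mex{4,2,3,1,0} = 5
G(14) = mex{5,3,2,2,1} = 0
G(15) = mex{0,4,3,3,2} = 1
G(16) = mex{1,5,2,2,3} = 0
G(17) = mex{0,0,3,3,2} = 1
Heap A: G(17) = 1.
Heap B: G(9) = 3.
Combined Grundy value = 1 ⊕ 3 = 2.
A winning move leaves total XOR = 0, i.e. changes one component's Grundy value g to g ⊕ X where X is the current total.
Heap A: need g' = 1⊕2 = 3. Options: 17−1→G=0, 17−3→G=0, 17−6→G=3, 17−8→G=3, 17−9→G=2. Hits: 2.
Heap B: need g' = 3⊕2 = 1. Options: 9−1→G=2, 9−3→G=2, 9−6→G=1, 9−8→G=1, 9−9→G=0. Hits: 2.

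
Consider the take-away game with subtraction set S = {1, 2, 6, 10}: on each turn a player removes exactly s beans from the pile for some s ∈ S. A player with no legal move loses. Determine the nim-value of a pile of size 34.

1

G(0) = 0
G(1) = mex{0} = 1
G(2) = mex{1,0} = 2
G(3) = mex{2,1} = 0
G(4) = mex{0,2} = 1
G(5) = mex{1,0} = 2
G(6) = mex{2,1,0} = 3
G(7) = mex{3,2,1} = 0
G(8) = mex{0,3,2} = 1
G(9) = mex{1,0,0} = 2
G(10) = mex{2,1,1,0} = 3
G(11) = mex{3,2,2,1} = 0
G(12) = mex{0,3,3,2} = 1
G(13) = mex{1,0,0,0} = 2
G(14) = mex{2,1,1,1} = 0
G(15) = mex{0,2,2,2} = 1
G(16) = mex{1,0,3,3} = 2
G(17) = mex{2,1,0,0} = 3
G(18) = mex{3,2,1,1} = 0
G(19) = mex{0,3,2,2} = 1
G(20) = mex{1,0,0,3} = 2
G(21) = mex{2,1,1,0} = 3
G(22) = mex{3,2,2,1} = 0
G(23) = mex{0,3,3,2} = 1
G(24) = mex{1,0,0,0} = 2
G(25) = mex{2,1,1,1} = 0
G(26) = mex{0,2,2,2} = 1
G(27) = mex{1,0,3,3} = 2
G(28) = mex{2,1,0,0} = 3
G(29) = mex{3,2,1,1} = 0
G(30) = mex{0,3,2,2} = 1
G(31) = mex{1,0,0,3} = 2
G(32) = mex{2,1,1,0} = 3
G(33) = mex{3,2,2,1} = 0
G(34) = mex{0,3,3,2} = 1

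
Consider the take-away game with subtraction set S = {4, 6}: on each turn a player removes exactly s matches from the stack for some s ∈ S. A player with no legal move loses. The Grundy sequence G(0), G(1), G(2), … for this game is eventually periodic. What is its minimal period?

G(0) = 0
G(1) = mex{} = 0
G(2) = mex{} = 0
G(3) = mex{} = 0
G(4) = mex{0} = 1
G(5) = mex{0} = 1
G(6) = mex{0,0} = 1
G(7) = mex{0,0} = 1
G(8) = mex{1,0} = 2
G(9) = mex{1,0} = 2
G(10) = mex{1,1} = 0
G(11) = mex{1,1} = 0
G(12) = mex{2,1} = 0
G(13) = mex{2,1} = 0
G(14) = mex{0,2} = 1
G(15) = mex{0,2} = 1
G(16) = mex{0,0} = 1
G(17) = mex{0,0} = 1
G(18) = mex{1,0} = 2
G(19) = mex{1,0} = 2
G(20) = mex{1,1} = 0
G(21) = mex{1,1} = 0
G(n+10) = G(n) holds for n = 0,…,5 (a full window of length max(S) = 6), so the sequence is purely periodic with period 10.

10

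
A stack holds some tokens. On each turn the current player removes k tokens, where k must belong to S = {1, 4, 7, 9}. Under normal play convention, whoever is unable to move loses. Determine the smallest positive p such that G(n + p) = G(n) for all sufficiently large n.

n :  0  1  2  3  4  5  6  7  8  9 10 11 12 13 14 15 16 17 18
G :  0  1  0  1  2  0  1  2  0  1  0  1  2  0  1  2  0  1  0
G(n+8) = G(n) holds for n = 0,…,8 (a full window of length max(S) = 9), so the sequence is purely periodic with period 8.

8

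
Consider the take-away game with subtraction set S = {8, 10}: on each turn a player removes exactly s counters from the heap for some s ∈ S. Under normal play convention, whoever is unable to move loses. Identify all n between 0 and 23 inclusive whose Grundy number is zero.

n :  0  1  2  3  4  5  6  7  8  9 10 11 12 13 14 15 16 17 18 19 20 21 22 23
G :  0  0  0  0  0  0  0  0  1  1  1  1  1  1  1  1  2  2  0  0  0  0  0  0
P-positions are exactly the n with G(n) = 0.

0, 1, 2, 3, 4, 5, 6, 7, 18, 19, 20, 21, 22, 23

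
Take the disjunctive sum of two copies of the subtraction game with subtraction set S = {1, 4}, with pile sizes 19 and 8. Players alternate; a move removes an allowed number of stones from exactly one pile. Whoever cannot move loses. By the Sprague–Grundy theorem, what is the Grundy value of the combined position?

All piles use S = {1, 4}:
G(0) = 0
G(1) = mex{0} = 1
G(2) = mex{1} = 0
G(3) = mex{0} = 1
G(4) = mex{1,0} = 2
G(5) = mex{2,1} = 0
G(6) = mex{0,0} = 1
G(7) = mex{1,1} = 0
G(8) = mex{0,2} = 1
G(9) = mex{1,0} = 2
G(10) = mex{2,1} = 0
G(11) = mex{0,0} = 1
G(12) = mex{1,1} = 0
G(13) = mex{0,2} = 1
G(14) = mex{1,0} = 2
G(15) = mex{2,1} = 0
G(16) = mex{0,0} = 1
G(17) = mex{1,1} = 0
G(18) = mex{0,2} = 1
G(19) = mex{1,0} = 2
Pile A: G(19) = 2.
Pile B: G(8) = 1.
Combined Grundy value = 2 ⊕ 1 = 3.

3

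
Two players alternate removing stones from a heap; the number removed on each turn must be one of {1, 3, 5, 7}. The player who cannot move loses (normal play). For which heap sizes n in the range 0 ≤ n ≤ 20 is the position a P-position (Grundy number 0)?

0, 2, 4, 6, 8, 10, 12, 14, 16, 18, 20

n :  0  1  2  3  4  5  6  7  8  9 10 11 12 13 14 15 16 17 18 19 20
G :  0  1  0  1  0  1  0  1  0  1  0  1  0  1  0  1  0  1  0  1  0
P-positions are exactly the n with G(n) = 0.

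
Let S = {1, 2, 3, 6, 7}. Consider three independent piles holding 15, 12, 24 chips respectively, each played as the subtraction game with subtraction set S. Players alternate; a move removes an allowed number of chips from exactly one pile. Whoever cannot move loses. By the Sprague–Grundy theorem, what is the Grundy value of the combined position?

3

All piles use S = {1, 2, 3, 6, 7}:
n :  0  1  2  3  4  5  6  7  8  9 10 11 12 13 14 15 16 17 18 19 20 21 22 23 24
G :  0  1  2  3  0  1  2  3  0  1  2  3  0  1  2  3  0  1  2  3  0  1  2  3  0
Pile A: G(15) = 3.
Pile B: G(12) = 0.
Pile C: G(24) = 0.
Combined Grundy value = 3 ⊕ 0 ⊕ 0 = 3.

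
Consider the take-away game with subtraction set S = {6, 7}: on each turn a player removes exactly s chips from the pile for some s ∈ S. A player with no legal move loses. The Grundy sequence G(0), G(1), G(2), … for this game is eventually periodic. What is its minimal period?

13

G(0) = 0
G(1) = mex{} = 0
G(2) = mex{} = 0
G(3) = mex{} = 0
G(4) = mex{} = 0
G(5) = mex{} = 0
G(6) = mex{0} = 1
G(7) = mex{0,0} = 1
G(8) = mex{0,0} = 1
G(9) = mex{0,0} = 1
G(10) = mex{0,0} = 1
G(11) = mex{0,0} = 1
G(12) = mex{1,0} = 2
G(13) = mex{1,1} = 0
G(14) = mex{1,1} = 0
G(15) = mex{1,1} = 0
G(16) = mex{1,1} = 0
G(17) = mex{1,1} = 0
G(18) = mex{2,1} = 0
G(19) = mex{0,2} = 1
G(20) = mex{0,0} = 1
G(21) = mex{0,0} = 1
G(22) = mex{0,0} = 1
G(23) = mex{0,0} = 1
G(24) = mex{0,0} = 1
G(25) = mex{1,0} = 2
G(26) = mex{1,1} = 0
G(27) = mex{1,1} = 0
G(n+13) = G(n) holds for n = 0,…,6 (a full window of length max(S) = 7), so the sequence is purely periodic with period 13.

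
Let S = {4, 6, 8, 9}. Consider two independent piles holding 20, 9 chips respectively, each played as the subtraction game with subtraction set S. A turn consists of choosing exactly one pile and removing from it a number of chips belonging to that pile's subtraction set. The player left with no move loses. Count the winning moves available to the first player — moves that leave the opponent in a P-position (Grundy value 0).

All piles use S = {4, 6, 8, 9}:
n :  0  1  2  3  4  5  6  7  8  9 10 11 12 13 14 15 16 17 18 19 20
G :  0  0  0  0  1  1  1  1  2  2  2  2  3  0  0  0  0  1  1  1  1
Pile A: G(20) = 1.
Pile B: G(9) = 2.
Combined Grundy value = 1 ⊕ 2 = 3.
A winning move leaves total XOR = 0, i.e. changes one component's Grundy value g to g ⊕ X where X is the current total.
Pile A: need g' = 1⊕3 = 2. Options: 20−4→G=0, 20−6→G=0, 20−8→G=3, 20−9→G=2. Hits: 1.
Pile B: need g' = 2⊕3 = 1. Options: 9−4→G=1, 9−6→G=0, 9−8→G=0, 9−9→G=0. Hits: 1.

2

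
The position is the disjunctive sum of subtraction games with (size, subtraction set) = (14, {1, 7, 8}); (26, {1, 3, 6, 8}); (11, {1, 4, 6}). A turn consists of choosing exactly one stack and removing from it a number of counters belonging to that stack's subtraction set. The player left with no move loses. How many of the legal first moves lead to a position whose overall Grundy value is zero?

5

Stack A, S = {1, 7, 8}:
n :  0  1  2  3  4  5  6  7  8  9 10 11 12 13 14
G :  0  1  0  1  0  1  0  1  2  3  2  3  2  3  2
G_A(14) = 2.
Stack B, S = {1, 3, 6, 8}:
n :  0  1  2  3  4  5  6  7  8  9 10 11 12 13 14 15 16 17 18 19 20 21 22 23 24 25 26
G :  0  1  0  1  0  1  2  3  2  0  1  0  1  0  1  2  3  2  0  1  0  1  0  1  2  3  2
G_B(26) = 2.
Stack C, S = {1, 4, 6}:
G(0) = 0
G(1) = mex{0} = 1
G(2) = mex{1} = 0
G(3) = mex{0} = 1
G(4) = mex{1,0} = 2
G(5) = mex{2,1} = 0
G(6) = mex{0,0,0} = 1
G(7) = mex{1,1,1} = 0
G(8) = mex{0,2,0} = 1
G(9) = mex{1,0,1} = 2
G(10) = mex{2,1,2} = 0
G(11) = mex{0,0,0} = 1
G_C(11) = 1.
Combined Grundy value = 2 ⊕ 2 ⊕ 1 = 1.
A winning move leaves total XOR = 0, i.e. changes one component's Grundy value g to g ⊕ X where X is the current total.
Stack A: need g' = 2⊕1 = 3. Options: 14−1→G=3, 14−7→G=1, 14−8→G=0. Hits: 1.
Stack B: need g' = 2⊕1 = 3. Options: 26−1→G=3, 26−3→G=1, 26−6→G=0, 26−8→G=0. Hits: 1.
Stack C: need g' = 1⊕1 = 0. Options: 11−1→G=0, 11−4→G=0, 11−6→G=0. Hits: 3.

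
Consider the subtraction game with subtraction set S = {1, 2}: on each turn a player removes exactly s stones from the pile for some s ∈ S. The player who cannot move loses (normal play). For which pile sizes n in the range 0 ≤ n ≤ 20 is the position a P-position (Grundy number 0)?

0, 3, 6, 9, 12, 15, 18

G(0) = 0
G(1) = mex{0} = 1
G(2) = mex{1,0} = 2
G(3) = mex{2,1} = 0
G(4) = mex{0,2} = 1
G(5) = mex{1,0} = 2
G(6) = mex{2,1} = 0
G(7) = mex{0,2} = 1
G(8) = mex{1,0} = 2
G(9) = mex{2,1} = 0
G(10) = mex{0,2} = 1
G(11) = mex{1,0} = 2
G(12) = mex{2,1} = 0
G(13) = mex{0,2} = 1
G(14) = mex{1,0} = 2
G(15) = mex{2,1} = 0
G(16) = mex{0,2} = 1
G(17) = mex{1,0} = 2
G(18) = mex{2,1} = 0
G(19) = mex{0,2} = 1
G(20) = mex{1,0} = 2
P-positions are exactly the n with G(n) = 0.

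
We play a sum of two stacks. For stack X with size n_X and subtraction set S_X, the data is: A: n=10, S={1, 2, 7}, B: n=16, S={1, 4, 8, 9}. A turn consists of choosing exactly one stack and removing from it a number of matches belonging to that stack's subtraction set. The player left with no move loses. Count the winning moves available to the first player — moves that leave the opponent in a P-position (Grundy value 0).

Stack A, S = {1, 2, 7}:
G(0) = 0
G(1) = mex{0} = 1
G(2) = mex{1,0} = 2
G(3) = mex{2,1} = 0
G(4) = mex{0,2} = 1
G(5) = mex{1,0} = 2
G(6) = mex{2,1} = 0
G(7) = mex{0,2,0} = 1
G(8) = mex{1,0,1} = 2
G(9) = mex{2,1,2} = 0
G(10) = mex{0,2,0} = 1
G_A(10) = 1.
Stack B, S = {1, 4, 8, 9}:
n :  0  1  2  3  4  5  6  7  8  9 10 11 12 13 14 15 16
G :  0  1  0  1  2  0  1  0  1  2  3  2  0  1  2  3  2
G_B(16) = 2.
Combined Grundy value = 1 ⊕ 2 = 3.
A winning move leaves total XOR = 0, i.e. changes one component's Grundy value g to g ⊕ X where X is the current total.
Stack A: need g' = 1⊕3 = 2. Options: 10−1→G=0, 10−2→G=2, 10−7→G=0. Hits: 1.
Stack B: need g' = 2⊕3 = 1. Options: 16−1→G=3, 16−4→G=0, 16−8→G=1, 16−9→G=0. Hits: 1.

2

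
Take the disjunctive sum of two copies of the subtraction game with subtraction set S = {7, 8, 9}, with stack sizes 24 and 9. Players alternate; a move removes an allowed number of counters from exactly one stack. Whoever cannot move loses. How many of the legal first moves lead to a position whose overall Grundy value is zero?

All stacks use S = {7, 8, 9}:
n :  0  1  2  3  4  5  6  7  8  9 10 11 12 13 14 15 16 17 18 19 20 21 22 23 24
G :  0  0  0  0  0  0  0  1  1  1  1  1  1  1  2  2  0  0  0  0  0  0  0  1  1
Stack A: G(24) = 1.
Stack B: G(9) = 1.
Combined Grundy value = 1 ⊕ 1 = 0.
A winning move leaves total XOR = 0, i.e. changes one component's Grundy value g to g ⊕ X where X is the current total.
Stack A: target g' = 1⊕0 = 1, but every legal move changes the Grundy value (mex property), so 0 moves.
Stack B: target g' = 1⊕0 = 1, but every legal move changes the Grundy value (mex property), so 0 moves.

0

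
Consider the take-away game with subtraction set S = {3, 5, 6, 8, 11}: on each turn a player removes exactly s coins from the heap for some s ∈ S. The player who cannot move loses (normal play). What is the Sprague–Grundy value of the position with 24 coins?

G(0) = 0
G(1) = mex{} = 0
G(2) = mex{} = 0
G(3) = mex{0} = 1
G(4) = mex{0} = 1
G(5) = mex{0,0} = 1
G(6) = mex{1,0,0} = 2
G(7) = mex{1,0,0} = 2
G(8) = mex{1,1,0,0} = 2
G(9) = mex{2,1,1,0} = 3
G(10) = mex{2,1,1,0} = 3
G(11) = mex{2,2,1,1,0} = 3
G(12) = mex{3,2,2,1,0} = 4
G(13) = mex{3,2,2,1,0} = 4
G(14) = mex{3,3,2,2,1} = 0
G(15) = mex{4,3,3,2,1} = 0
G(16) = mex{4,3,3,2,1} = 0
G(17) = mex{0,4,3,3,2} = 1
G(18) = mex{0,4,4,3,2} = 1
G(19) = mex{0,0,4,3,2} = 1
G(20) = mex{1,0,0,4,3} = 2
G(21) = mex{1,0,0,4,3} = 2
G(22) = mex{1,1,0,0,3} = 2
G(23) = mex{2,1,1,0,4} = 3
G(24) = mex{2,1,1,0,4} = 3

3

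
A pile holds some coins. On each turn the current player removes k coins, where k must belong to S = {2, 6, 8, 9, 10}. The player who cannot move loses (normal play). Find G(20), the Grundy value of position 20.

G(0) = 0
G(1) = mex{} = 0
G(2) = mex{0} = 1
G(3) = mex{0} = 1
G(4) = mex{1} = 0
G(5) = mex{1} = 0
G(6) = mex{0,0} = 1
G(7) = mex{0,0} = 1
G(8) = mex{1,1,0} = 2
G(9) = mex{1,1,0,0} = 2
G(10) = mex{2,0,1,0,0} = 3
G(11) = mex{2,0,1,1,0} = 3
G(12) = mex{3,1,0,1,1} = 2
G(13) = mex{3,1,0,0,1} = 2
G(14) = mex{2,2,1,0,0} = 3
G(15) = mex{2,2,1,1,0} = 3
G(16) = mex{3,3,2,1,1} = 0
G(17) = mex{3,3,2,2,1} = 0
G(18) = mex{0,2,3,2,2} = 1
G(19) = mex{0,2,3,3,2} = 1
G(20) = mex{1,3,2,3,3} = 0

0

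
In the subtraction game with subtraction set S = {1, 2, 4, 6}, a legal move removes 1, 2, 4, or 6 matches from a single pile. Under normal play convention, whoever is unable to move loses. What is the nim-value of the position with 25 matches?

1

n :  0  1  2  3  4  5  6  7  8  9 10 11 12 13 14 15 16 17 18 19 20 21 22 23 24 25
G :  0  1  2  0  1  2  3  4  0  1  2  0  1  2  3  4  0  1  2  0  1  2  3  4  0  1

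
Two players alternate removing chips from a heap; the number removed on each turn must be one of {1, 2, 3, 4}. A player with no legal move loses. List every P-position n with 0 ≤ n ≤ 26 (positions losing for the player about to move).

n :  0  1  2  3  4  5  6  7  8  9 10 11 12 13 14 15 16 17 18 19 20 21 22 23 24 25 26
G :  0  1  2  3  4  0  1  2  3  4  0  1  2  3  4  0  1  2  3  4  0  1  2  3  4  0  1
P-positions are exactly the n with G(n) = 0.

0, 5, 10, 15, 20, 25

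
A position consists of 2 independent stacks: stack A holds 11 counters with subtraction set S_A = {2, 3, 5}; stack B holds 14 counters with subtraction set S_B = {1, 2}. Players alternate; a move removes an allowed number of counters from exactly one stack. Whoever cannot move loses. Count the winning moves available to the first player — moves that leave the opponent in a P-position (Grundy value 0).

Stack A, S = {2, 3, 5}:
G(0) = 0
G(1) = mex{} = 0
G(2) = mex{0} = 1
G(3) = mex{0,0} = 1
G(4) = mex{1,0} = 2
G(5) = mex{1,1,0} = 2
G(6) = mex{2,1,0} = 3
G(7) = mex{2,2,1} = 0
G(8) = mex{3,2,1} = 0
G(9) = mex{0,3,2} = 1
G(10) = mex{0,0,2} = 1
G(11) = mex{1,0,3} = 2
G_A(11) = 2.
Stack B, S = {1, 2}:
G(0) = 0
G(1) = mex{0} = 1
G(2) = mex{1,0} = 2
G(3) = mex{2,1} = 0
G(4) = mex{0,2} = 1
G(5) = mex{1,0} = 2
G(6) = mex{2,1} = 0
G(7) = mex{0,2} = 1
G(8) = mex{1,0} = 2
G(9) = mex{2,1} = 0
G(10) = mex{0,2} = 1
G(11) = mex{1,0} = 2
G(12) = mex{2,1} = 0
G(13) = mex{0,2} = 1
G(14) = mex{1,0} = 2
G_B(14) = 2.
Combined Grundy value = 2 ⊕ 2 = 0.
A winning move leaves total XOR = 0, i.e. changes one component's Grundy value g to g ⊕ X where X is the current total.
Stack A: target g' = 2⊕0 = 2, but every legal move changes the Grundy value (mex property), so 0 moves.
Stack B: target g' = 2⊕0 = 2, but every legal move changes the Grundy value (mex property), so 0 moves.

0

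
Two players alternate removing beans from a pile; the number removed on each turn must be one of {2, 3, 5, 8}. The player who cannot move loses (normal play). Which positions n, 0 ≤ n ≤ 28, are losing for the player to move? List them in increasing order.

0, 1, 7, 11, 17, 18, 24, 28

n :  0  1  2  3  4  5  6  7  8  9 10 11 12 13 14 15 16 17 18 19 20 21 22 23 24 25 26 27 28
G :  0  0  1  1  2  2  3  0  4  1  3  0  4  1  2  2  3  0  0  1  1  2  3  3  0  2  1  4  0
P-positions are exactly the n with G(n) = 0.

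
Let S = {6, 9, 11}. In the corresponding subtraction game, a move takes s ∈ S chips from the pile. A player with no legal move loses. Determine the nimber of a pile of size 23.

G(0) = 0
G(1) = mex{} = 0
G(2) = mex{} = 0
G(3) = mex{} = 0
G(4) = mex{} = 0
G(5) = mex{} = 0
G(6) = mex{0} = 1
G(7) = mex{0} = 1
G(8) = mex{0} = 1
G(9) = mex{0,0} = 1
G(10) = mex{0,0} = 1
G(11) = mex{0,0,0} = 1
G(12) = mex{1,0,0} = 2
G(13) = mex{1,0,0} = 2
G(14) = mex{1,0,0} = 2
G(15) = mex{1,1,0} = 2
G(16) = mex{1,1,0} = 2
G(17) = mex{1,1,1} = 0
G(18) = mex{2,1,1} = 0
G(19) = mex{2,1,1} = 0
G(20) = mex{2,1,1} = 0
G(21) = mex{2,2,1} = 0
G(22) = mex{2,2,1} = 0
G(23) = mex{0,2,2} = 1

1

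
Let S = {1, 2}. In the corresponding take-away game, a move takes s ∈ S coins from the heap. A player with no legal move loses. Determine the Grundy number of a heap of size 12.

0

G(0) = 0
G(1) = mex{0} = 1
G(2) = mex{1,0} = 2
G(3) = mex{2,1} = 0
G(4) = mex{0,2} = 1
G(5) = mex{1,0} = 2
G(6) = mex{2,1} = 0
G(7) = mex{0,2} = 1
G(8) = mex{1,0} = 2
G(9) = mex{2,1} = 0
G(10) = mex{0,2} = 1
G(11) = mex{1,0} = 2
G(12) = mex{2,1} = 0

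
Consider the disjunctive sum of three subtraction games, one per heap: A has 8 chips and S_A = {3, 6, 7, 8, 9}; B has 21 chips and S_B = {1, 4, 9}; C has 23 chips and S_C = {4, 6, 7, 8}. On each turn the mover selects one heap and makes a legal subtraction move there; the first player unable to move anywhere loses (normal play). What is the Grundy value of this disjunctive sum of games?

Heap A, S = {3, 6, 7, 8, 9}:
n : 0 1 2 3 4 5 6 7 8
G : 0 0 0 1 1 1 2 2 2
G_A(8) = 2.
Heap B, S = {1, 4, 9}:
n :  0  1  2  3  4  5  6  7  8  9 10 11 12 13 14 15 16 17 18 19 20 21
G :  0  1  0  1  2  0  1  0  1  2  0  1  0  1  2  0  1  0  1  2  0  1
G_B(21) = 1.
Heap C, S = {4, 6, 7, 8}:
n :  0  1  2  3  4  5  6  7  8  9 10 11 12 13 14 15 16 17 18 19 20 21 22 23
G :  0  0  0  0  1  1  1  1  2  2  2  2  0  0  0  0  1  1  1  1  2  2  2  2
G_C(23) = 2.
Combined Grundy value = 2 ⊕ 1 ⊕ 2 = 1.

1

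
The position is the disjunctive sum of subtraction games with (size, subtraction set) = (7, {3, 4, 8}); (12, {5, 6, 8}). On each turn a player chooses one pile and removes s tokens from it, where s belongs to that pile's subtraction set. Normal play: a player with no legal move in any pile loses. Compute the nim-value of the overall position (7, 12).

2

Pile A, S = {3, 4, 8}:
G(0) = 0
G(1) = mex{} = 0
G(2) = mex{} = 0
G(3) = mex{0} = 1
G(4) = mex{0,0} = 1
G(5) = mex{0,0} = 1
G(6) = mex{1,0} = 2
G(7) = mex{1,1} = 0
G_A(7) = 0.
Pile B, S = {5, 6, 8}:
n :  0  1  2  3  4  5  6  7  8  9 10 11 12
G :  0  0  0  0  0  1  1  1  1  1  2  2  2
G_B(12) = 2.
Combined Grundy value = 0 ⊕ 2 = 2.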